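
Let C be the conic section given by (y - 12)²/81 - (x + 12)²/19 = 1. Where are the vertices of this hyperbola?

(-12, 3) and (-12, 21)

Center (-12, 12). The positive term is the y-term, so the transverse axis is vertical; a² = 81, b² = 19.
a = 9. Vertices at (h, k ± a).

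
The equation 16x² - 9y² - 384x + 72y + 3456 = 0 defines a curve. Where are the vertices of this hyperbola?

(12, -8) and (12, 16)

16(x² - 24x) -9(y² - 8y) = -3456
Complete the square: 16(x - 12)² -9(y - 4)² = -3456 + 2304 - 144 = -1296
Dividing both sides by -1296: (y - 4)²/144 - (x - 12)²/81 = 1
Hyperbola, center (12, 4), transverse axis vertical; a² = 144, b² = 81.
a = 12. Vertices at (h, k ± a).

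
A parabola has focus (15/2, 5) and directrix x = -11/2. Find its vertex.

The vertex is the midpoint between the focus and the directrix along the axis of symmetry.
Axis is horizontal (directrix is vertical). Vertex x-coordinate = (15/2 + (-11/2))/2 = 1; y-coordinate = 5.

(1, 5)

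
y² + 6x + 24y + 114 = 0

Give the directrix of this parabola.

x = 13/2

Only y is squared. Complete the square in y: (y + 12)² = -6(x - 5).
Vertex (5, -12); 4p = -6 so p = -3/2. Opens left.
Directrix is the vertical line x = h − p = 5 − (-3/2) = 13/2.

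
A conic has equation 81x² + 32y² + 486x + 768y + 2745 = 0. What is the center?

(-3, -12)

Group: 81(x² + 6x) + 32(y² + 24y) = -2745
Completing the square gives 81(x + 3)² + 32(y + 12)² = -2745 + 729 + 4608 = 2592.
Divide through by 2592 to get (x + 3)²/32 + (y + 12)²/81 = 1.
Ellipse with center (-3, -12).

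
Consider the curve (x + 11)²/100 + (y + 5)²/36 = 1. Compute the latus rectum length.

36/5

Center (-11, -5). The larger denominator 100 sits under the x-term, so the major axis is horizontal; a² = 100, b² = 36.
Latus rectum length = 2b²/a = 2·36/10 = 36/5.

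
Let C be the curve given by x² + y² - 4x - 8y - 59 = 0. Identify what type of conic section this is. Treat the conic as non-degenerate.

circle

No xy term. Coefficients of x² and y² are A = 1, C = 1.
A = C (same sign) ⇒ circle.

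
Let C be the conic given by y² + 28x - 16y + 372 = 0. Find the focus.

Only y is squared. Complete the square in y: (y - 8)² = -28(x + 11).
Vertex (-11, 8); 4p = -28 so p = -7. Opens left.
Focus is p units from the vertex along the axis: (h + p, k).

(-18, 8)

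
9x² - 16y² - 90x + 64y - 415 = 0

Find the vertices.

(-3, 2) and (13, 2)

Rearranging, 9(x² - 10x) -16(y² - 4y) = 415.
9(x - 5)² -16(y - 2)² = 415 + 225 - 64 = 576
Divide through by 576 to get (x - 5)²/64 - (y - 2)²/36 = 1.
Hyperbola, center (5, 2), transverse axis horizontal; a² = 64, b² = 36.
a = 8. Vertices at (h ± a, k).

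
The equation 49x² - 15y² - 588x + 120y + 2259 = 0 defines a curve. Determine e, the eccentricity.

Rearranging, 49(x² - 12x) -15(y² - 8y) = -2259.
Complete the square: 49(x - 6)² -15(y - 4)² = -2259 + 1764 - 240 = -735
Divide through by -735 to get (y - 4)²/49 - (x - 6)²/15 = 1.
Hyperbola, center (6, 4), transverse axis vertical; a² = 49, b² = 15.
c² = a² + b² = 64, so c = 8.
e = c/a = 8/7.

e = 8/7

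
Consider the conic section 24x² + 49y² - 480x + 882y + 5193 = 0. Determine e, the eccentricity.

e = 5/7

Group the x- and y-terms: 24(x² - 20x) + 49(y² + 18y) = -5193
Complete the square in x and y: 24(x - 10)² + 49(y + 9)² = -5193 + 2400 + 3969 = 1176
Divide by 1176: (x - 10)²/49 + (y + 9)²/24 = 1
Ellipse, center (10, -9), major axis horizontal; a² = 49, b² = 24.
c² = a² - b² = 25, so c = 5.
e = c/a = 5/7.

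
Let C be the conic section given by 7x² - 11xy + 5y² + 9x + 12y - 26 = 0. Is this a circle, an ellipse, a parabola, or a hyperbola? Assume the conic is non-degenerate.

A = 7, B = -11, C = 5.
Discriminant B² − 4AC = (-11)² − 4·7·5 = -19.
B² − 4AC < 0 ⇒ ellipse.

ellipse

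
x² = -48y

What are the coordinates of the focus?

Vertex (0, 0); 4p = -48 so p = -12. Opens down.
Focus is p units from the vertex along the axis: (h, k + p).

(0, -12)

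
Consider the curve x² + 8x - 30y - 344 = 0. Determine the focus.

(-4, -9/2)

Only x is squared. Complete the square in x: (x + 4)² = 30(y + 12).
Vertex (-4, -12); 4p = 30 so p = 15/2. Opens up.
Focus is p units from the vertex along the axis: (h, k + p).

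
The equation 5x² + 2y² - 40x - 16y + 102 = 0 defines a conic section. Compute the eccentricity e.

e = √15/5

Rearranging, 5(x² - 8x) + 2(y² - 8y) = -102.
Complete the square in x and y: 5(x - 4)² + 2(y - 4)² = -102 + 80 + 32 = 10
Divide by 10: (x - 4)²/2 + (y - 4)²/5 = 1
Ellipse, center (4, 4), major axis vertical; a² = 5, b² = 2.
c² = a² - b² = 3, so c = √3.
e = c/a = √3/√5 = √15/5.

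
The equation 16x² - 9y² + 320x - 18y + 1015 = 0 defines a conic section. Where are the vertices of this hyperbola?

(-16, -1) and (-4, -1)

Collect terms: 16(x² + 20x) -9(y² + 2y) = -1015
Completing the square gives 16(x + 10)² -9(y + 1)² = -1015 + 1600 - 9 = 576.
Divide through by 576 to get (x + 10)²/36 - (y + 1)²/64 = 1.
Hyperbola, center (-10, -1), transverse axis horizontal; a² = 36, b² = 64.
a = 6. Vertices at (h ± a, k).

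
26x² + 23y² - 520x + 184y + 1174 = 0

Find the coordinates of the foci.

(10, -7) and (10, -1)

Rearranging, 26(x² - 20x) + 23(y² + 8y) = -1174.
Complete the square in x and y: 26(x - 10)² + 23(y + 4)² = -1174 + 2600 + 368 = 1794
Dividing both sides by 1794: (x - 10)²/69 + (y + 4)²/78 = 1
Ellipse, center (10, -4), major axis vertical; a² = 78, b² = 69.
c² = a² - b² = 78 - 69 = 9, so c = 3.
Foci lie on the vertical axis through the center: (h, k ± c).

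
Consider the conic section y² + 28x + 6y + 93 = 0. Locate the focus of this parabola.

Only y is squared. Complete the square in y: (y + 3)² = -28(x + 3).
Vertex (-3, -3); 4p = -28 so p = -7. Opens left.
Focus is p units from the vertex along the axis: (h + p, k).

(-10, -3)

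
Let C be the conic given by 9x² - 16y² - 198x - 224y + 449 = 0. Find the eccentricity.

9(x² - 22x) -16(y² + 14y) = -449
Complete the square in x and y: 9(x - 11)² -16(y + 7)² = -449 + 1089 - 784 = -144
Divide through by -144 to get (y + 7)²/9 - (x - 11)²/16 = 1.
Hyperbola, center (11, -7), transverse axis vertical; a² = 9, b² = 16.
c² = a² + b² = 25, so c = 5.
e = c/a = 5/3.

e = 5/3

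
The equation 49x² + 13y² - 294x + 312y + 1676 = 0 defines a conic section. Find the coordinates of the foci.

(3, -18) and (3, -6)

Rearranging, 49(x² - 6x) + 13(y² + 24y) = -1676.
Completing the square gives 49(x - 3)² + 13(y + 12)² = -1676 + 441 + 1872 = 637.
Divide through by 637 to get (x - 3)²/13 + (y + 12)²/49 = 1.
Ellipse, center (3, -12), major axis vertical; a² = 49, b² = 13.
c² = a² - b² = 49 - 13 = 36, so c = 6.
Foci lie on the vertical axis through the center: (h, k ± c).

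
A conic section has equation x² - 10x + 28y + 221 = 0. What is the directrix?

Only x is squared. Complete the square in x: (x - 5)² = -28(y + 7).
Vertex (5, -7); 4p = -28 so p = -7. Opens down.
Directrix is the horizontal line y = k − p = -7 − (-7) = 0.

y = 0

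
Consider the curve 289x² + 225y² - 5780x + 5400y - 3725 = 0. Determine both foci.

289(x² - 20x) + 225(y² + 24y) = 3725
Complete the square: 289(x - 10)² + 225(y + 12)² = 3725 + 28900 + 32400 = 65025
Divide by 65025: (x - 10)²/225 + (y + 12)²/289 = 1
Ellipse, center (10, -12), major axis vertical; a² = 289, b² = 225.
c² = a² - b² = 289 - 225 = 64, so c = 8.
Foci lie on the vertical axis through the center: (h, k ± c).

(10, -20) and (10, -4)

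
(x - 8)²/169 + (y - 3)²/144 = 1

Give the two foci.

Center (8, 3). The larger denominator 169 sits under the x-term, so the major axis is horizontal; a² = 169, b² = 144.
c² = a² - b² = 169 - 144 = 25, so c = 5.
Foci lie on the horizontal axis through the center: (h ± c, k).

(3, 3) and (13, 3)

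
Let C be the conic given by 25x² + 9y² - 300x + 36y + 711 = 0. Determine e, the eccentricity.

Group: 25(x² - 12x) + 9(y² + 4y) = -711
Completing the square gives 25(x - 6)² + 9(y + 2)² = -711 + 900 + 36 = 225.
Dividing both sides by 225: (x - 6)²/9 + (y + 2)²/25 = 1
Ellipse, center (6, -2), major axis vertical; a² = 25, b² = 9.
c² = a² - b² = 16, so c = 4.
e = c/a = 4/5.

e = 4/5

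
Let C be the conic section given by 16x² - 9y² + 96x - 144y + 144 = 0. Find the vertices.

Group: 16(x² + 6x) -9(y² + 16y) = -144
Complete the square in x and y: 16(x + 3)² -9(y + 8)² = -144 + 144 - 576 = -576
Divide through by -576 to get (y + 8)²/64 - (x + 3)²/36 = 1.
Hyperbola, center (-3, -8), transverse axis vertical; a² = 64, b² = 36.
a = 8. Vertices at (h, k ± a).

(-3, -16) and (-3, 0)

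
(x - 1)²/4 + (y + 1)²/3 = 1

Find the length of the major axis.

4

Center (1, -1). The larger denominator 4 sits under the x-term, so the major axis is horizontal; a² = 4, b² = 3.
a² = 4 so a = 2; the major axis has length 2a = 4.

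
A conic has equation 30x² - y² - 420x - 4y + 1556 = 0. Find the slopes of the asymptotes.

√30 and -√30

Group the x- and y-terms: 30(x² - 14x) -(y² + 4y) = -1556
Complete the square in x and y: 30(x - 7)² -(y + 2)² = -1556 + 1470 - 4 = -90
Divide by -90: (y + 2)²/90 - (x - 7)²/3 = 1
Hyperbola, center (7, -2), transverse axis vertical; a² = 90, b² = 3.
For a vertical hyperbola the asymptotes have slope ±a/b.
Here that is ±3√10/√3 = ±√30.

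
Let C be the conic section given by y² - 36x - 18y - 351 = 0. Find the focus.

Only y is squared. Complete the square in y: (y - 9)² = 36(x + 12).
Vertex (-12, 9); 4p = 36 so p = 9. Opens right.
Focus is p units from the vertex along the axis: (h + p, k).

(-3, 9)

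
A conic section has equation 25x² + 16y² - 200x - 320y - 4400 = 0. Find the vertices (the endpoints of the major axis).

Group the x- and y-terms: 25(x² - 8x) + 16(y² - 20y) = 4400
Complete the square in x and y: 25(x - 4)² + 16(y - 10)² = 4400 + 400 + 1600 = 6400
Divide by 6400: (x - 4)²/256 + (y - 10)²/400 = 1
Ellipse, center (4, 10), major axis vertical; a² = 400, b² = 256.
a = 20. Vertices at (h, k ± a).

(4, -10) and (4, 30)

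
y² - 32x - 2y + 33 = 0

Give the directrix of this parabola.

x = -7

Only y is squared. Complete the square in y: (y - 1)² = 32(x - 1).
Vertex (1, 1); 4p = 32 so p = 8. Opens right.
Directrix is the vertical line x = h − p = 1 − (8) = -7.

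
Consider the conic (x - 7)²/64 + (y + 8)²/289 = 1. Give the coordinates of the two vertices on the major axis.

(7, -25) and (7, 9)

Center (7, -8). The larger denominator 289 sits under the y-term, so the major axis is vertical; a² = 289, b² = 64.
a = 17. Vertices at (h, k ± a).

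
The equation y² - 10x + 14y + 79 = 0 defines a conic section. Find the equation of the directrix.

x = 1/2

Only y is squared. Complete the square in y: (y + 7)² = 10(x - 3).
Vertex (3, -7); 4p = 10 so p = 5/2. Opens right.
Directrix is the vertical line x = h − p = 3 − (5/2) = 1/2.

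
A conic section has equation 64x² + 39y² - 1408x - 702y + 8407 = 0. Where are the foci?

Group the x- and y-terms: 64(x² - 22x) + 39(y² - 18y) = -8407
64(x - 11)² + 39(y - 9)² = -8407 + 7744 + 3159 = 2496
Dividing both sides by 2496: (x - 11)²/39 + (y - 9)²/64 = 1
Ellipse, center (11, 9), major axis vertical; a² = 64, b² = 39.
c² = a² - b² = 64 - 39 = 25, so c = 5.
Foci lie on the vertical axis through the center: (h, k ± c).

(11, 4) and (11, 14)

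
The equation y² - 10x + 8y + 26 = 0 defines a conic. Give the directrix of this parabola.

x = -3/2

Only y is squared. Complete the square in y: (y + 4)² = 10(x - 1).
Vertex (1, -4); 4p = 10 so p = 5/2. Opens right.
Directrix is the vertical line x = h − p = 1 − (5/2) = -3/2.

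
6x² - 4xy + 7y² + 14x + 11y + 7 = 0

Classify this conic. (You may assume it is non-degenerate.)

ellipse

A = 6, B = -4, C = 7.
Discriminant B² − 4AC = (-4)² − 4·6·7 = -152.
B² − 4AC < 0 ⇒ ellipse.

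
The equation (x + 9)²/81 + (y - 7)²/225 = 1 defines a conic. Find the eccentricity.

Center (-9, 7). The larger denominator 225 sits under the y-term, so the major axis is vertical; a² = 225, b² = 81.
c² = a² - b² = 144, so c = 12.
e = c/a = 12/15 = 4/5.

e = 4/5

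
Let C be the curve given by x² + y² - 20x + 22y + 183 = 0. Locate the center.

(10, -11)

Group the x- and y-terms: (x² - 20x) + (y² + 22y) = -183
Complete the square in x and y: (x - 10)² + (y + 11)² = -183 + 100 + 121 = 38
So (x - 10)² + (y + 11)² = 38.
Circle centered at (10, -11) with r² = 38.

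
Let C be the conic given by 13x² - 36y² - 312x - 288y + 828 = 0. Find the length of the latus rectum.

Group the x- and y-terms: 13(x² - 24x) -36(y² + 8y) = -828
13(x - 12)² -36(y + 4)² = -828 + 1872 - 576 = 468
Divide through by 468 to get (x - 12)²/36 - (y + 4)²/13 = 1.
Hyperbola, center (12, -4), transverse axis horizontal; a² = 36, b² = 13.
Latus rectum length = 2b²/a = 2·13/6 = 13/3.

13/3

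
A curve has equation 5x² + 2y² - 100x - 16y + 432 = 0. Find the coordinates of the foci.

(10, 4 - √30) and (10, 4 + √30)

5(x² - 20x) + 2(y² - 8y) = -432
Completing the square gives 5(x - 10)² + 2(y - 4)² = -432 + 500 + 32 = 100.
Divide through by 100 to get (x - 10)²/20 + (y - 4)²/50 = 1.
Ellipse, center (10, 4), major axis vertical; a² = 50, b² = 20.
c² = a² - b² = 50 - 20 = 30, so c = √30.
Foci lie on the vertical axis through the center: (h, k ± c).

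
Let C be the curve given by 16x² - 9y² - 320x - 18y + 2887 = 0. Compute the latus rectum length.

27/2

Group the x- and y-terms: 16(x² - 20x) -9(y² + 2y) = -2887
Complete the square in x and y: 16(x - 10)² -9(y + 1)² = -2887 + 1600 - 9 = -1296
Divide through by -1296 to get (y + 1)²/144 - (x - 10)²/81 = 1.
Hyperbola, center (10, -1), transverse axis vertical; a² = 144, b² = 81.
Latus rectum length = 2b²/a = 2·81/12 = 27/2.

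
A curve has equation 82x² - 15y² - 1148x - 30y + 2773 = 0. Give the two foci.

(7 - √97, -1) and (7 + √97, -1)

Group the x- and y-terms: 82(x² - 14x) -15(y² + 2y) = -2773
Complete the square: 82(x - 7)² -15(y + 1)² = -2773 + 4018 - 15 = 1230
Divide through by 1230 to get (x - 7)²/15 - (y + 1)²/82 = 1.
Hyperbola, center (7, -1), transverse axis horizontal; a² = 15, b² = 82.
c² = a² + b² = 15 + 82 = 97, so c = √97.
Foci lie on the horizontal axis through the center: (h ± c, k).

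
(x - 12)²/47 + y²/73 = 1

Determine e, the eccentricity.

Center (12, 0). The larger denominator 73 sits under the y-term, so the major axis is vertical; a² = 73, b² = 47.
c² = a² - b² = 26, so c = √26.
e = c/a = √26/√73 = √1898/73.

e = √1898/73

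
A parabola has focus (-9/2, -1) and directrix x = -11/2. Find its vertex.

(-5, -1)

The vertex is the midpoint between the focus and the directrix along the axis of symmetry.
Axis is horizontal (directrix is vertical). Vertex x-coordinate = (-9/2 + (-11/2))/2 = -5; y-coordinate = -1.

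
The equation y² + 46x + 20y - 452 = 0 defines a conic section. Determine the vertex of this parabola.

(12, -10)

Only y is squared. Complete the square in y: (y + 10)² = -46(x - 12).
Vertex (12, -10); 4p = -46 so p = -23/2. Opens left.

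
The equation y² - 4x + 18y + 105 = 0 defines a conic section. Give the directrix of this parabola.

Only y is squared. Complete the square in y: (y + 9)² = 4(x - 6).
Vertex (6, -9); 4p = 4 so p = 1. Opens right.
Directrix is the vertical line x = h − p = 6 − (1) = 5.

x = 5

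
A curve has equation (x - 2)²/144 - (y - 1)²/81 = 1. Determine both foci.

(-13, 1) and (17, 1)

Center (2, 1). The positive term is the x-term, so the transverse axis is horizontal; a² = 144, b² = 81.
c² = a² + b² = 144 + 81 = 225, so c = 15.
Foci lie on the horizontal axis through the center: (h ± c, k).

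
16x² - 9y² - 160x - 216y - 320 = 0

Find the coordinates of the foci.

Group the x- and y-terms: 16(x² - 10x) -9(y² + 24y) = 320
16(x - 5)² -9(y + 12)² = 320 + 400 - 1296 = -576
Divide through by -576 to get (y + 12)²/64 - (x - 5)²/36 = 1.
Hyperbola, center (5, -12), transverse axis vertical; a² = 64, b² = 36.
c² = a² + b² = 64 + 36 = 100, so c = 10.
Foci lie on the vertical axis through the center: (h, k ± c).

(5, -22) and (5, -2)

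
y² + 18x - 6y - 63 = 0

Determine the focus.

(-1/2, 3)

Only y is squared. Complete the square in y: (y - 3)² = -18(x - 4).
Vertex (4, 3); 4p = -18 so p = -9/2. Opens left.
Focus is p units from the vertex along the axis: (h + p, k).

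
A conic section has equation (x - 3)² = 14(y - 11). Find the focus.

Vertex (3, 11); 4p = 14 so p = 7/2. Opens up.
Focus is p units from the vertex along the axis: (h, k + p).

(3, 29/2)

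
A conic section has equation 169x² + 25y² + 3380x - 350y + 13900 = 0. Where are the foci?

(-10, -5) and (-10, 19)

169(x² + 20x) + 25(y² - 14y) = -13900
Complete the square in x and y: 169(x + 10)² + 25(y - 7)² = -13900 + 16900 + 1225 = 4225
Divide through by 4225 to get (x + 10)²/25 + (y - 7)²/169 = 1.
Ellipse, center (-10, 7), major axis vertical; a² = 169, b² = 25.
c² = a² - b² = 169 - 25 = 144, so c = 12.
Foci lie on the vertical axis through the center: (h, k ± c).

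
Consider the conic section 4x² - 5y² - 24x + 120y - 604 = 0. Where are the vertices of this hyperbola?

(3, 8) and (3, 16)

4(x² - 6x) -5(y² - 24y) = 604
Complete the square: 4(x - 3)² -5(y - 12)² = 604 + 36 - 720 = -80
Divide by -80: (y - 12)²/16 - (x - 3)²/20 = 1
Hyperbola, center (3, 12), transverse axis vertical; a² = 16, b² = 20.
a = 4. Vertices at (h, k ± a).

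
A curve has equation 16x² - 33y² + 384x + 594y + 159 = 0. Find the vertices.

(-12, 5) and (-12, 13)

16(x² + 24x) -33(y² - 18y) = -159
Complete the square in x and y: 16(x + 12)² -33(y - 9)² = -159 + 2304 - 2673 = -528
Divide by -528: (y - 9)²/16 - (x + 12)²/33 = 1
Hyperbola, center (-12, 9), transverse axis vertical; a² = 16, b² = 33.
a = 4. Vertices at (h, k ± a).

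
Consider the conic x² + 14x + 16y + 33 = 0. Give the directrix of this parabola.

Only x is squared. Complete the square in x: (x + 7)² = -16(y - 1).
Vertex (-7, 1); 4p = -16 so p = -4. Opens down.
Directrix is the horizontal line y = k − p = 1 − (-4) = 5.

y = 5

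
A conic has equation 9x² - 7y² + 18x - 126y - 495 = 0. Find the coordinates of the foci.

9(x² + 2x) -7(y² + 18y) = 495
Completing the square gives 9(x + 1)² -7(y + 9)² = 495 + 9 - 567 = -63.
Divide through by -63 to get (y + 9)²/9 - (x + 1)²/7 = 1.
Hyperbola, center (-1, -9), transverse axis vertical; a² = 9, b² = 7.
c² = a² + b² = 9 + 7 = 16, so c = 4.
Foci lie on the vertical axis through the center: (h, k ± c).

(-1, -13) and (-1, -5)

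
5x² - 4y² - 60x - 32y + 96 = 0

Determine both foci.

Rearranging, 5(x² - 12x) -4(y² + 8y) = -96.
Complete the square: 5(x - 6)² -4(y + 4)² = -96 + 180 - 64 = 20
Divide by 20: (x - 6)²/4 - (y + 4)²/5 = 1
Hyperbola, center (6, -4), transverse axis horizontal; a² = 4, b² = 5.
c² = a² + b² = 4 + 5 = 9, so c = 3.
Foci lie on the horizontal axis through the center: (h ± c, k).

(3, -4) and (9, -4)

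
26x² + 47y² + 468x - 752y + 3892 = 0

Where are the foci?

Group the x- and y-terms: 26(x² + 18x) + 47(y² - 16y) = -3892
Completing the square gives 26(x + 9)² + 47(y - 8)² = -3892 + 2106 + 3008 = 1222.
Divide by 1222: (x + 9)²/47 + (y - 8)²/26 = 1
Ellipse, center (-9, 8), major axis horizontal; a² = 47, b² = 26.
c² = a² - b² = 47 - 26 = 21, so c = √21.
Foci lie on the horizontal axis through the center: (h ± c, k).

(-9 - √21, 8) and (-9 + √21, 8)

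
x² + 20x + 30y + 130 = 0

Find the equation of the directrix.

Only x is squared. Complete the square in x: (x + 10)² = -30(y + 1).
Vertex (-10, -1); 4p = -30 so p = -15/2. Opens down.
Directrix is the horizontal line y = k − p = -1 − (-15/2) = 13/2.

y = 13/2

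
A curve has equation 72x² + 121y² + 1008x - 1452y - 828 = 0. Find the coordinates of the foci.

(-14, 6) and (0, 6)

Group the x- and y-terms: 72(x² + 14x) + 121(y² - 12y) = 828
Complete the square: 72(x + 7)² + 121(y - 6)² = 828 + 3528 + 4356 = 8712
Divide through by 8712 to get (x + 7)²/121 + (y - 6)²/72 = 1.
Ellipse, center (-7, 6), major axis horizontal; a² = 121, b² = 72.
c² = a² - b² = 121 - 72 = 49, so c = 7.
Foci lie on the horizontal axis through the center: (h ± c, k).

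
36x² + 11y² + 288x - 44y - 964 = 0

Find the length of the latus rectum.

Group: 36(x² + 8x) + 11(y² - 4y) = 964
Completing the square gives 36(x + 4)² + 11(y - 2)² = 964 + 576 + 44 = 1584.
Divide by 1584: (x + 4)²/44 + (y - 2)²/144 = 1
Ellipse, center (-4, 2), major axis vertical; a² = 144, b² = 44.
Latus rectum length = 2b²/a = 2·44/12 = 22/3.

22/3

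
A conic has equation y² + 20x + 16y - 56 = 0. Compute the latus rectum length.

20

Only y is squared. Complete the square in y: (y + 8)² = -20(x - 6).
Vertex (6, -8); 4p = -20 so p = -5. Opens left.
Latus rectum length = |4p| = 20.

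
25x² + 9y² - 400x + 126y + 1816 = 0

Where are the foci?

(8, -11) and (8, -3)

Group: 25(x² - 16x) + 9(y² + 14y) = -1816
Completing the square gives 25(x - 8)² + 9(y + 7)² = -1816 + 1600 + 441 = 225.
Divide by 225: (x - 8)²/9 + (y + 7)²/25 = 1
Ellipse, center (8, -7), major axis vertical; a² = 25, b² = 9.
c² = a² - b² = 25 - 9 = 16, so c = 4.
Foci lie on the vertical axis through the center: (h, k ± c).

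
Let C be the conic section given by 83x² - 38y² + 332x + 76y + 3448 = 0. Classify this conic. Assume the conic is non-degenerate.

hyperbola

No xy term. Coefficients of x² and y² are A = 83, C = -38.
A and C have opposite signs ⇒ hyperbola.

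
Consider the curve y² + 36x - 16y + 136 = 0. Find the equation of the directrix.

x = 7

Only y is squared. Complete the square in y: (y - 8)² = -36(x + 2).
Vertex (-2, 8); 4p = -36 so p = -9. Opens left.
Directrix is the vertical line x = h − p = -2 − (-9) = 7.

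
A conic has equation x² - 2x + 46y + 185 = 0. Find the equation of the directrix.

y = 15/2

Only x is squared. Complete the square in x: (x - 1)² = -46(y + 4).
Vertex (1, -4); 4p = -46 so p = -23/2. Opens down.
Directrix is the horizontal line y = k − p = -4 − (-23/2) = 15/2.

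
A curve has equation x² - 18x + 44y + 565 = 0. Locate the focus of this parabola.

(9, -22)

Only x is squared. Complete the square in x: (x - 9)² = -44(y + 11).
Vertex (9, -11); 4p = -44 so p = -11. Opens down.
Focus is p units from the vertex along the axis: (h, k + p).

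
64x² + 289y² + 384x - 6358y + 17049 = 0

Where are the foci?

64(x² + 6x) + 289(y² - 22y) = -17049
Completing the square gives 64(x + 3)² + 289(y - 11)² = -17049 + 576 + 34969 = 18496.
Divide by 18496: (x + 3)²/289 + (y - 11)²/64 = 1
Ellipse, center (-3, 11), major axis horizontal; a² = 289, b² = 64.
c² = a² - b² = 289 - 64 = 225, so c = 15.
Foci lie on the horizontal axis through the center: (h ± c, k).

(-18, 11) and (12, 11)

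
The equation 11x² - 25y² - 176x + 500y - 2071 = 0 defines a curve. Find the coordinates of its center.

(8, 10)

Group: 11(x² - 16x) -25(y² - 20y) = 2071
Complete the square: 11(x - 8)² -25(y - 10)² = 2071 + 704 - 2500 = 275
Divide by 275: (x - 8)²/25 - (y - 10)²/11 = 1
Hyperbola with center (8, 10).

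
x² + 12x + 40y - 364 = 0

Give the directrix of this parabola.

y = 20

Only x is squared. Complete the square in x: (x + 6)² = -40(y - 10).
Vertex (-6, 10); 4p = -40 so p = -10. Opens down.
Directrix is the horizontal line y = k − p = 10 − (-10) = 20.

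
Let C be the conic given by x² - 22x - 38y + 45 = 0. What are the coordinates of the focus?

Only x is squared. Complete the square in x: (x - 11)² = 38(y + 2).
Vertex (11, -2); 4p = 38 so p = 19/2. Opens up.
Focus is p units from the vertex along the axis: (h, k + p).

(11, 15/2)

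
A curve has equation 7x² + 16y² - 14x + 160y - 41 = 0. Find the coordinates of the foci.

(-5, -5) and (7, -5)

Group: 7(x² - 2x) + 16(y² + 10y) = 41
Completing the square gives 7(x - 1)² + 16(y + 5)² = 41 + 7 + 400 = 448.
Divide by 448: (x - 1)²/64 + (y + 5)²/28 = 1
Ellipse, center (1, -5), major axis horizontal; a² = 64, b² = 28.
c² = a² - b² = 64 - 28 = 36, so c = 6.
Foci lie on the horizontal axis through the center: (h ± c, k).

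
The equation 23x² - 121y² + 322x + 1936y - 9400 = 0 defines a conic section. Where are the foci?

Group: 23(x² + 14x) -121(y² - 16y) = 9400
Complete the square in x and y: 23(x + 7)² -121(y - 8)² = 9400 + 1127 - 7744 = 2783
Divide through by 2783 to get (x + 7)²/121 - (y - 8)²/23 = 1.
Hyperbola, center (-7, 8), transverse axis horizontal; a² = 121, b² = 23.
c² = a² + b² = 121 + 23 = 144, so c = 12.
Foci lie on the horizontal axis through the center: (h ± c, k).

(-19, 8) and (5, 8)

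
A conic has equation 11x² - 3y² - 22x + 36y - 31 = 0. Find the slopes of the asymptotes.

√33/3 and -√33/3

Rearranging, 11(x² - 2x) -3(y² - 12y) = 31.
Complete the square in x and y: 11(x - 1)² -3(y - 6)² = 31 + 11 - 108 = -66
Dividing both sides by -66: (y - 6)²/22 - (x - 1)²/6 = 1
Hyperbola, center (1, 6), transverse axis vertical; a² = 22, b² = 6.
For a vertical hyperbola the asymptotes have slope ±a/b.
Here that is ±√22/√6 = ±√33/3.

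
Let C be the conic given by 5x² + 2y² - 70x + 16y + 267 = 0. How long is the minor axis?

Group the x- and y-terms: 5(x² - 14x) + 2(y² + 8y) = -267
Completing the square gives 5(x - 7)² + 2(y + 4)² = -267 + 245 + 32 = 10.
Dividing both sides by 10: (x - 7)²/2 + (y + 4)²/5 = 1
Ellipse, center (7, -4), major axis vertical; a² = 5, b² = 2.
b² = 2 so b = √2; the minor axis has length 2b = 2√2.

2√2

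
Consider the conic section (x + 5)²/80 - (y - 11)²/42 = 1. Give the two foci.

Center (-5, 11). The positive term is the x-term, so the transverse axis is horizontal; a² = 80, b² = 42.
c² = a² + b² = 80 + 42 = 122, so c = √122.
Foci lie on the horizontal axis through the center: (h ± c, k).

(-5 - √122, 11) and (-5 + √122, 11)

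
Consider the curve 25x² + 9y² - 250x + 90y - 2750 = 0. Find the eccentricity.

Collect terms: 25(x² - 10x) + 9(y² + 10y) = 2750
Complete the square: 25(x - 5)² + 9(y + 5)² = 2750 + 625 + 225 = 3600
Divide through by 3600 to get (x - 5)²/144 + (y + 5)²/400 = 1.
Ellipse, center (5, -5), major axis vertical; a² = 400, b² = 144.
c² = a² - b² = 256, so c = 16.
e = c/a = 16/20 = 4/5.

e = 4/5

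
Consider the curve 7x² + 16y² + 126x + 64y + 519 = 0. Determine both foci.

(-12, -2) and (-6, -2)

Rearranging, 7(x² + 18x) + 16(y² + 4y) = -519.
Complete the square: 7(x + 9)² + 16(y + 2)² = -519 + 567 + 64 = 112
Divide by 112: (x + 9)²/16 + (y + 2)²/7 = 1
Ellipse, center (-9, -2), major axis horizontal; a² = 16, b² = 7.
c² = a² - b² = 16 - 7 = 9, so c = 3.
Foci lie on the horizontal axis through the center: (h ± c, k).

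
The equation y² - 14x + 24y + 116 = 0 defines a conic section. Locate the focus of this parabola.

Only y is squared. Complete the square in y: (y + 12)² = 14(x + 2).
Vertex (-2, -12); 4p = 14 so p = 7/2. Opens right.
Focus is p units from the vertex along the axis: (h + p, k).

(3/2, -12)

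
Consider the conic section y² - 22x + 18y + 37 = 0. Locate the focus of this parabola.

(7/2, -9)

Only y is squared. Complete the square in y: (y + 9)² = 22(x + 2).
Vertex (-2, -9); 4p = 22 so p = 11/2. Opens right.
Focus is p units from the vertex along the axis: (h + p, k).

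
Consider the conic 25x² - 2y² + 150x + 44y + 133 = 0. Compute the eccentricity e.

e = 3√3/5

Group the x- and y-terms: 25(x² + 6x) -2(y² - 22y) = -133
Completing the square gives 25(x + 3)² -2(y - 11)² = -133 + 225 - 242 = -150.
Divide through by -150 to get (y - 11)²/75 - (x + 3)²/6 = 1.
Hyperbola, center (-3, 11), transverse axis vertical; a² = 75, b² = 6.
c² = a² + b² = 81, so c = 9.
e = c/a = 9/5√3 = 3√3/5.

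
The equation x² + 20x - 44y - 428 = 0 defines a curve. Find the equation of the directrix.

y = -23

Only x is squared. Complete the square in x: (x + 10)² = 44(y + 12).
Vertex (-10, -12); 4p = 44 so p = 11. Opens up.
Directrix is the horizontal line y = k − p = -12 − (11) = -23.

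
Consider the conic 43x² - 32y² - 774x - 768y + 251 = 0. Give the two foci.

(9, -12 - 5√3) and (9, -12 + 5√3)

43(x² - 18x) -32(y² + 24y) = -251
43(x - 9)² -32(y + 12)² = -251 + 3483 - 4608 = -1376
Divide through by -1376 to get (y + 12)²/43 - (x - 9)²/32 = 1.
Hyperbola, center (9, -12), transverse axis vertical; a² = 43, b² = 32.
c² = a² + b² = 43 + 32 = 75, so c = 5√3.
Foci lie on the vertical axis through the center: (h, k ± c).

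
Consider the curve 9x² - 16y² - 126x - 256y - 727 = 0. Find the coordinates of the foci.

(2, -8) and (12, -8)

Group: 9(x² - 14x) -16(y² + 16y) = 727
Complete the square: 9(x - 7)² -16(y + 8)² = 727 + 441 - 1024 = 144
Divide through by 144 to get (x - 7)²/16 - (y + 8)²/9 = 1.
Hyperbola, center (7, -8), transverse axis horizontal; a² = 16, b² = 9.
c² = a² + b² = 16 + 9 = 25, so c = 5.
Foci lie on the horizontal axis through the center: (h ± c, k).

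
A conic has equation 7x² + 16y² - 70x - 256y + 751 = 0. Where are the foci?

Rearranging, 7(x² - 10x) + 16(y² - 16y) = -751.
Complete the square in x and y: 7(x - 5)² + 16(y - 8)² = -751 + 175 + 1024 = 448
Dividing both sides by 448: (x - 5)²/64 + (y - 8)²/28 = 1
Ellipse, center (5, 8), major axis horizontal; a² = 64, b² = 28.
c² = a² - b² = 64 - 28 = 36, so c = 6.
Foci lie on the horizontal axis through the center: (h ± c, k).

(-1, 8) and (11, 8)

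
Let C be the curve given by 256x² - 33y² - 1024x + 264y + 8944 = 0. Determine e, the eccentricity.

e = 17/16

Rearranging, 256(x² - 4x) -33(y² - 8y) = -8944.
Completing the square gives 256(x - 2)² -33(y - 4)² = -8944 + 1024 - 528 = -8448.
Dividing both sides by -8448: (y - 4)²/256 - (x - 2)²/33 = 1
Hyperbola, center (2, 4), transverse axis vertical; a² = 256, b² = 33.
c² = a² + b² = 289, so c = 17.
e = c/a = 17/16.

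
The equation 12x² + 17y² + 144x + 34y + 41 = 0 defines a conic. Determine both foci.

(-6 - √10, -1) and (-6 + √10, -1)

12(x² + 12x) + 17(y² + 2y) = -41
12(x + 6)² + 17(y + 1)² = -41 + 432 + 17 = 408
Divide by 408: (x + 6)²/34 + (y + 1)²/24 = 1
Ellipse, center (-6, -1), major axis horizontal; a² = 34, b² = 24.
c² = a² - b² = 34 - 24 = 10, so c = √10.
Foci lie on the horizontal axis through the center: (h ± c, k).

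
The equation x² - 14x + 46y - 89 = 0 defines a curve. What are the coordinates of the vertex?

Only x is squared. Complete the square in x: (x - 7)² = -46(y - 3).
Vertex (7, 3); 4p = -46 so p = -23/2. Opens down.

(7, 3)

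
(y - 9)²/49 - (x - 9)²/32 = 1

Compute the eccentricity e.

e = 9/7

Center (9, 9). The positive term is the y-term, so the transverse axis is vertical; a² = 49, b² = 32.
c² = a² + b² = 81, so c = 9.
e = c/a = 9/7.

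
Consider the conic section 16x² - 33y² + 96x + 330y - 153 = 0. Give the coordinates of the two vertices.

(-3, 1) and (-3, 9)

Collect terms: 16(x² + 6x) -33(y² - 10y) = 153
16(x + 3)² -33(y - 5)² = 153 + 144 - 825 = -528
Dividing both sides by -528: (y - 5)²/16 - (x + 3)²/33 = 1
Hyperbola, center (-3, 5), transverse axis vertical; a² = 16, b² = 33.
a = 4. Vertices at (h, k ± a).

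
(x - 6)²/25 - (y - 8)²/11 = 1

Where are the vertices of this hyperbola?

(1, 8) and (11, 8)

Center (6, 8). The positive term is the x-term, so the transverse axis is horizontal; a² = 25, b² = 11.
a = 5. Vertices at (h ± a, k).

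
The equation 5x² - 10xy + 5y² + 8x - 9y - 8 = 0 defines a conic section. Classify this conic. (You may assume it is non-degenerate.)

parabola

A = 5, B = -10, C = 5.
Discriminant B² − 4AC = (-10)² − 4·5·5 = 0.
B² − 4AC = 0 ⇒ parabola.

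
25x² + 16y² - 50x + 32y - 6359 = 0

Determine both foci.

Rearranging, 25(x² - 2x) + 16(y² + 2y) = 6359.
Completing the square gives 25(x - 1)² + 16(y + 1)² = 6359 + 25 + 16 = 6400.
Dividing both sides by 6400: (x - 1)²/256 + (y + 1)²/400 = 1
Ellipse, center (1, -1), major axis vertical; a² = 400, b² = 256.
c² = a² - b² = 400 - 256 = 144, so c = 12.
Foci lie on the vertical axis through the center: (h, k ± c).

(1, -13) and (1, 11)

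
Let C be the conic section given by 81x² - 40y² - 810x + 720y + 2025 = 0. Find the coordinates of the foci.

Rearranging, 81(x² - 10x) -40(y² - 18y) = -2025.
Complete the square in x and y: 81(x - 5)² -40(y - 9)² = -2025 + 2025 - 3240 = -3240
Divide through by -3240 to get (y - 9)²/81 - (x - 5)²/40 = 1.
Hyperbola, center (5, 9), transverse axis vertical; a² = 81, b² = 40.
c² = a² + b² = 81 + 40 = 121, so c = 11.
Foci lie on the vertical axis through the center: (h, k ± c).

(5, -2) and (5, 20)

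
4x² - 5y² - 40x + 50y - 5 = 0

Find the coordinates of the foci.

Collect terms: 4(x² - 10x) -5(y² - 10y) = 5
Complete the square in x and y: 4(x - 5)² -5(y - 5)² = 5 + 100 - 125 = -20
Dividing both sides by -20: (y - 5)²/4 - (x - 5)²/5 = 1
Hyperbola, center (5, 5), transverse axis vertical; a² = 4, b² = 5.
c² = a² + b² = 4 + 5 = 9, so c = 3.
Foci lie on the vertical axis through the center: (h, k ± c).

(5, 2) and (5, 8)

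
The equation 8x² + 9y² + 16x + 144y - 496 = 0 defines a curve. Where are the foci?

(-1 - √15, -8) and (-1 + √15, -8)

Group: 8(x² + 2x) + 9(y² + 16y) = 496
Complete the square in x and y: 8(x + 1)² + 9(y + 8)² = 496 + 8 + 576 = 1080
Dividing both sides by 1080: (x + 1)²/135 + (y + 8)²/120 = 1
Ellipse, center (-1, -8), major axis horizontal; a² = 135, b² = 120.
c² = a² - b² = 135 - 120 = 15, so c = √15.
Foci lie on the horizontal axis through the center: (h ± c, k).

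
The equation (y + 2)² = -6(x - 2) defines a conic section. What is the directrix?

Vertex (2, -2); 4p = -6 so p = -3/2. Opens left.
Directrix is the vertical line x = h − p = 2 − (-3/2) = 7/2.

x = 7/2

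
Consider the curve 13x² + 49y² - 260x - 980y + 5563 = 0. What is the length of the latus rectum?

Collect terms: 13(x² - 20x) + 49(y² - 20y) = -5563
Complete the square: 13(x - 10)² + 49(y - 10)² = -5563 + 1300 + 4900 = 637
Divide through by 637 to get (x - 10)²/49 + (y - 10)²/13 = 1.
Ellipse, center (10, 10), major axis horizontal; a² = 49, b² = 13.
Latus rectum length = 2b²/a = 2·13/7 = 26/7.

26/7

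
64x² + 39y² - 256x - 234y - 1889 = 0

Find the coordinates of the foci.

(2, -2) and (2, 8)

Group the x- and y-terms: 64(x² - 4x) + 39(y² - 6y) = 1889
64(x - 2)² + 39(y - 3)² = 1889 + 256 + 351 = 2496
Dividing both sides by 2496: (x - 2)²/39 + (y - 3)²/64 = 1
Ellipse, center (2, 3), major axis vertical; a² = 64, b² = 39.
c² = a² - b² = 64 - 39 = 25, so c = 5.
Foci lie on the vertical axis through the center: (h, k ± c).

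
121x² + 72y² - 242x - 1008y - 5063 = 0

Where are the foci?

(1, 0) and (1, 14)

121(x² - 2x) + 72(y² - 14y) = 5063
Complete the square in x and y: 121(x - 1)² + 72(y - 7)² = 5063 + 121 + 3528 = 8712
Divide by 8712: (x - 1)²/72 + (y - 7)²/121 = 1
Ellipse, center (1, 7), major axis vertical; a² = 121, b² = 72.
c² = a² - b² = 121 - 72 = 49, so c = 7.
Foci lie on the vertical axis through the center: (h, k ± c).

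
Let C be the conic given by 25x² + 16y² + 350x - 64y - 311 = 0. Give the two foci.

(-7, -4) and (-7, 8)

Rearranging, 25(x² + 14x) + 16(y² - 4y) = 311.
Complete the square: 25(x + 7)² + 16(y - 2)² = 311 + 1225 + 64 = 1600
Dividing both sides by 1600: (x + 7)²/64 + (y - 2)²/100 = 1
Ellipse, center (-7, 2), major axis vertical; a² = 100, b² = 64.
c² = a² - b² = 100 - 64 = 36, so c = 6.
Foci lie on the vertical axis through the center: (h, k ± c).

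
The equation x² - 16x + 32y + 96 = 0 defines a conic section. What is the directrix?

y = 7

Only x is squared. Complete the square in x: (x - 8)² = -32(y + 1).
Vertex (8, -1); 4p = -32 so p = -8. Opens down.
Directrix is the horizontal line y = k − p = -1 − (-8) = 7.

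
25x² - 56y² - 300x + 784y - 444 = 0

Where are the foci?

(6, -2) and (6, 16)

25(x² - 12x) -56(y² - 14y) = 444
Complete the square: 25(x - 6)² -56(y - 7)² = 444 + 900 - 2744 = -1400
Divide through by -1400 to get (y - 7)²/25 - (x - 6)²/56 = 1.
Hyperbola, center (6, 7), transverse axis vertical; a² = 25, b² = 56.
c² = a² + b² = 25 + 56 = 81, so c = 9.
Foci lie on the vertical axis through the center: (h, k ± c).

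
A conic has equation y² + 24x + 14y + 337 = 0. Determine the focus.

Only y is squared. Complete the square in y: (y + 7)² = -24(x + 12).
Vertex (-12, -7); 4p = -24 so p = -6. Opens left.
Focus is p units from the vertex along the axis: (h + p, k).

(-18, -7)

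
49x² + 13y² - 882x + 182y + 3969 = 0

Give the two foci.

(9, -13) and (9, -1)

Group: 49(x² - 18x) + 13(y² + 14y) = -3969
Complete the square: 49(x - 9)² + 13(y + 7)² = -3969 + 3969 + 637 = 637
Dividing both sides by 637: (x - 9)²/13 + (y + 7)²/49 = 1
Ellipse, center (9, -7), major axis vertical; a² = 49, b² = 13.
c² = a² - b² = 49 - 13 = 36, so c = 6.
Foci lie on the vertical axis through the center: (h, k ± c).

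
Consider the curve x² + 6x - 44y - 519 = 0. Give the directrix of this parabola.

Only x is squared. Complete the square in x: (x + 3)² = 44(y + 12).
Vertex (-3, -12); 4p = 44 so p = 11. Opens up.
Directrix is the horizontal line y = k − p = -12 − (11) = -23.

y = -23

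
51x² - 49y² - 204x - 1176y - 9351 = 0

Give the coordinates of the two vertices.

Group: 51(x² - 4x) -49(y² + 24y) = 9351
Complete the square in x and y: 51(x - 2)² -49(y + 12)² = 9351 + 204 - 7056 = 2499
Dividing both sides by 2499: (x - 2)²/49 - (y + 12)²/51 = 1
Hyperbola, center (2, -12), transverse axis horizontal; a² = 49, b² = 51.
a = 7. Vertices at (h ± a, k).

(-5, -12) and (9, -12)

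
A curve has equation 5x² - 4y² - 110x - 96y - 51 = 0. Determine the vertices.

(7, -12) and (15, -12)

Group: 5(x² - 22x) -4(y² + 24y) = 51
5(x - 11)² -4(y + 12)² = 51 + 605 - 576 = 80
Divide through by 80 to get (x - 11)²/16 - (y + 12)²/20 = 1.
Hyperbola, center (11, -12), transverse axis horizontal; a² = 16, b² = 20.
a = 4. Vertices at (h ± a, k).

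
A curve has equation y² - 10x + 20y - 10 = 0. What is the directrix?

Only y is squared. Complete the square in y: (y + 10)² = 10(x + 11).
Vertex (-11, -10); 4p = 10 so p = 5/2. Opens right.
Directrix is the vertical line x = h − p = -11 − (5/2) = -27/2.

x = -27/2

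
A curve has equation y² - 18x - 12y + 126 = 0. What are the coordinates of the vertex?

(5, 6)

Only y is squared. Complete the square in y: (y - 6)² = 18(x - 5).
Vertex (5, 6); 4p = 18 so p = 9/2. Opens right.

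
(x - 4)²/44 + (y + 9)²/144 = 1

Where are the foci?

Center (4, -9). The larger denominator 144 sits under the y-term, so the major axis is vertical; a² = 144, b² = 44.
c² = a² - b² = 144 - 44 = 100, so c = 10.
Foci lie on the vertical axis through the center: (h, k ± c).

(4, -19) and (4, 1)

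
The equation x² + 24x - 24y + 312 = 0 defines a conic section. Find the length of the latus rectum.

Only x is squared. Complete the square in x: (x + 12)² = 24(y - 7).
Vertex (-12, 7); 4p = 24 so p = 6. Opens up.
Latus rectum length = |4p| = 24.

24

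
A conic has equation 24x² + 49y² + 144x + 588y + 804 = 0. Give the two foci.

(-8, -6) and (2, -6)

Group: 24(x² + 6x) + 49(y² + 12y) = -804
Complete the square in x and y: 24(x + 3)² + 49(y + 6)² = -804 + 216 + 1764 = 1176
Dividing both sides by 1176: (x + 3)²/49 + (y + 6)²/24 = 1
Ellipse, center (-3, -6), major axis horizontal; a² = 49, b² = 24.
c² = a² - b² = 49 - 24 = 25, so c = 5.
Foci lie on the horizontal axis through the center: (h ± c, k).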